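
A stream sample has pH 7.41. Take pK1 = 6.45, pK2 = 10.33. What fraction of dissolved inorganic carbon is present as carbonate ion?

α₂ = 0.00108

α₂ = 1 / (1 + [H⁺]/K2 + [H⁺]²/(K1K2)) = 1 / (1 + 10^+2.92 + 10^+1.96)
   = 1 / (1 + 831.76 + 91.201) = 1/923.96 = 0.001082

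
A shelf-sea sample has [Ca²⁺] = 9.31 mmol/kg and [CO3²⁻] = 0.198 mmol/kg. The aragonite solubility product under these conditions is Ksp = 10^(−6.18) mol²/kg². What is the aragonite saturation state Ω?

Ω = 2.79

Ksp = 10^(−6.18) = 6.607×10^-7
Ω = [Ca²⁺][CO3²⁻]/Ksp = (9.31×10^-3)(0.198×10^-3) / 6.607×10^-7 = 2.79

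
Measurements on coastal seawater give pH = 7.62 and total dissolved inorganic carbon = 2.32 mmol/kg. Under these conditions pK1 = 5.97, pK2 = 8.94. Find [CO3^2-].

α₂ = 1 / (1 + [H⁺]/K2 + [H⁺]²/(K1K2)) = 1 / (1 + 10^+1.32 + 10^-0.33)
   = 1 / (1 + 20.893 + 0.46774) = 1/22.361 = 0.04472
[CO3²⁻] = α₂ × DIC = 0.04472 × 2.32 = 0.104 mmol/kg

[CO3²⁻] = 0.104 mmol/kg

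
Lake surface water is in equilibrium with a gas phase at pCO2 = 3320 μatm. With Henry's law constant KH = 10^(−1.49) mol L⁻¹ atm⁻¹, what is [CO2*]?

[CO2*] = 107 μmol/L

KH = 10^(−1.49) = 3.236×10^-2 mol L⁻¹ atm⁻¹
[CO2*] = KH · pCO2 = 3.236×10^-2 × 3320×10^-6 atm = 1.07×10^-4 mol/L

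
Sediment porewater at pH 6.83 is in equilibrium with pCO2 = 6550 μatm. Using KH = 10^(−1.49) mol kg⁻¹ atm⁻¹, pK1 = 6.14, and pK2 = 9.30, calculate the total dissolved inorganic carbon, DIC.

DIC = 1.25 mmol/kg

[CO2*] = KH · pCO2 = 10^(−1.49) × 6550×10^-6 = 2.120×10^-4 mol/kg
α₀ = 1/(1 + K1/[H⁺] + K1K2/[H⁺]²) = 1/(1 + 10^+0.69 + 10^-1.78) = 0.1691
DIC = [CO2*]/α₀ = 2.120×10^-4 / 0.1691 = 1.25 mmol/kg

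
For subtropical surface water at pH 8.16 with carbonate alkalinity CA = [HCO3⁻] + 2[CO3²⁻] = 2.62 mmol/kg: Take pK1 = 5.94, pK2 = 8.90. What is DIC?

DIC = 2.28 mmol/kg

CA = [HCO3⁻] + 2[CO3²⁻] = (α₁ + 2α₂)·DIC
At pH 8.16: [H⁺]/K1 = 10^-2.22 = 0.0060256, K2/[H⁺] = 10^-0.74 = 0.18197
α₁ = 1/(1 + 0.0060256 + 0.18197) = 1/1.1880 = 0.8418; α₂ = α₁·K2/[H⁺] = 0.1532
α₁ + 2α₂ = 1.1481
DIC = CA / (α₁ + 2α₂) = 2.62 / 1.1481 = 2.28 mmol/kg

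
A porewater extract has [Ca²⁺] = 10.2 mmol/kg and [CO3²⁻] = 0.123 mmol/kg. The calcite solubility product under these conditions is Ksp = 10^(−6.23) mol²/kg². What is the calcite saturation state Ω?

Ksp = 10^(−6.23) = 5.888×10^-7
Ω = [Ca²⁺][CO3²⁻]/Ksp = (10.2×10^-3)(0.123×10^-3) / 5.888×10^-7 = 2.13

Ω = 2.13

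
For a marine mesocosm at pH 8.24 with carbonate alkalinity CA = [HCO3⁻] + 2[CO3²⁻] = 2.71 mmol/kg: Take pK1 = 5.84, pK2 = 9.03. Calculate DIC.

DIC = 2.39 mmol/kg

CA = [HCO3⁻] + 2[CO3²⁻] = (α₁ + 2α₂)·DIC
At pH 8.24: [H⁺]/K1 = 10^-2.40 = 0.0039811, K2/[H⁺] = 10^-0.79 = 0.16218
α₁ = 1/(1 + 0.0039811 + 0.16218) = 1/1.1662 = 0.8575; α₂ = α₁·K2/[H⁺] = 0.1391
α₁ + 2α₂ = 1.1357
DIC = CA / (α₁ + 2α₂) = 2.71 / 1.1357 = 2.39 mmol/kg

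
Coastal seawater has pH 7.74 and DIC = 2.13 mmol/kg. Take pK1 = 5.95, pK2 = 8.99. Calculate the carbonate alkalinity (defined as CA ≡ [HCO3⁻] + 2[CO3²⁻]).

CA = [HCO3⁻] + 2[CO3²⁻] = (α₁ + 2α₂)·DIC
At pH 7.74: [H⁺]/K1 = 10^-1.79 = 0.016218, K2/[H⁺] = 10^-1.25 = 0.056234
α₁ = 1/(1 + 0.016218 + 0.056234) = 1/1.0725 = 0.9324; α₂ = α₁·K2/[H⁺] = 0.05244
α₁ + 2α₂ = 1.0373
CA = 1.0373 × 2.13 = 2.21 mmol/kg

CA = 2.21 mmol/kg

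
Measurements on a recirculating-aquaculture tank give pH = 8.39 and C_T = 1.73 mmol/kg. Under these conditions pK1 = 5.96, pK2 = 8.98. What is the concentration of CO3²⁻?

[CO3²⁻] = 0.353 mmol/kg

α₂ = 1 / (1 + [H⁺]/K2 + [H⁺]²/(K1K2)) = 1 / (1 + 10^+0.59 + 10^-1.84)
   = 1 / (1 + 3.8905 + 0.014454) = 1/4.9049 = 0.2039
[CO3²⁻] = α₂ × DIC = 0.2039 × 1.73 = 0.353 mmol/kg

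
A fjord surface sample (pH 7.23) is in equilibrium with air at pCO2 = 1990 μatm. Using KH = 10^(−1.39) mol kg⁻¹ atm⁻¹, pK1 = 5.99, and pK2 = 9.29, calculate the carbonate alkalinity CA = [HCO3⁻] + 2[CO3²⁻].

CA = 1.43 mmol/kg

[CO2*] = KH · pCO2 = 10^(−1.39) × 1990×10^-6 = 8.107×10^-5 mol/kg
α₀ = 1/(1 + K1/[H⁺] + K1K2/[H⁺]²) = 1/(1 + 10^+1.24 + 10^-0.82) = 0.05397
DIC = [CO2*]/α₀ = 8.107×10^-5 / 0.05397 = 1.502 mmol/kg
CA = (α₁ + 2α₂)·DIC = (0.9379 + 2×0.008168) × 1.502 = 1.43 mmol/kg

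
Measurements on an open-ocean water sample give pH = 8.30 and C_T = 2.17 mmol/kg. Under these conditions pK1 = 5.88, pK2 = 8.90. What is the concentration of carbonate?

α₂ = 1 / (1 + [H⁺]/K2 + [H⁺]²/(K1K2)) = 1 / (1 + 10^+0.60 + 10^-1.82)
   = 1 / (1 + 3.9811 + 0.015136) = 1/4.9962 = 0.2002
[CO3²⁻] = α₂ × DIC = 0.2002 × 2.17 = 0.434 mmol/kg

[CO3²⁻] = 0.434 mmol/kg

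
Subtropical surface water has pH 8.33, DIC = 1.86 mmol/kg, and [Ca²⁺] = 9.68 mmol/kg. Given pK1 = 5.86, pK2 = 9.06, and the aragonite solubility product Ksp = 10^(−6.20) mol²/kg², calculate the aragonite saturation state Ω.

α₂ = 1 / (1 + [H⁺]/K2 + [H⁺]²/(K1K2)) = 1 / (1 + 10^+0.73 + 10^-1.74)
   = 1 / (1 + 5.3703 + 0.018197) = 1/6.3885 = 0.1565
[CO3²⁻] = α₂ × DIC = 0.1565 × 1.86 = 0.2911 mmol/kg
Ksp = 10^(−6.20) = 6.310×10^-7
Ω = [Ca²⁺][CO3²⁻]/Ksp = (9.68×10^-3)(2.911×10^-4) / 6.310×10^-7 = 4.47

Ω = 4.47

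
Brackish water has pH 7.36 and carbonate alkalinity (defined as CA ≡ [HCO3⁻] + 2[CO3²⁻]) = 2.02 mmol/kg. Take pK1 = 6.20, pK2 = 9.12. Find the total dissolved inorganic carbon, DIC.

DIC = 2.12 mmol/kg

CA = [HCO3⁻] + 2[CO3²⁻] = (α₁ + 2α₂)·DIC
At pH 7.36: [H⁺]/K1 = 10^-1.16 = 0.069183, K2/[H⁺] = 10^-1.76 = 0.017378
α₁ = 1/(1 + 0.069183 + 0.017378) = 1/1.0866 = 0.9203; α₂ = α₁·K2/[H⁺] = 0.01599
α₁ + 2α₂ = 0.9523
DIC = CA / (α₁ + 2α₂) = 2.02 / 0.9523 = 2.12 mmol/kg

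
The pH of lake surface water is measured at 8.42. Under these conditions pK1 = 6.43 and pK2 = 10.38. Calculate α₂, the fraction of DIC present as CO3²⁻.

α₂ = 1 / (1 + [H⁺]/K2 + [H⁺]²/(K1K2)) = 1 / (1 + 10^+1.96 + 10^-0.03)
   = 1 / (1 + 91.201 + 0.93325) = 1/93.134 = 0.01074

α₂ = 0.0107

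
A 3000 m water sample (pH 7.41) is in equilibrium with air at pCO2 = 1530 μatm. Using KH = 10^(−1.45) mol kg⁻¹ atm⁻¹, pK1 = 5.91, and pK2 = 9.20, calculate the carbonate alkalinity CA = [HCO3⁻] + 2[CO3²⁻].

[CO2*] = KH · pCO2 = 10^(−1.45) × 1530×10^-6 = 5.429×10^-5 mol/kg
α₀ = 1/(1 + K1/[H⁺] + K1K2/[H⁺]²) = 1/(1 + 10^+1.50 + 10^-0.29) = 0.03018
DIC = [CO2*]/α₀ = 5.429×10^-5 / 0.03018 = 1.799 mmol/kg
CA = (α₁ + 2α₂)·DIC = (0.9543 + 2×0.01548) × 1.799 = 1.77 mmol/kg

CA = 1.77 mmol/kg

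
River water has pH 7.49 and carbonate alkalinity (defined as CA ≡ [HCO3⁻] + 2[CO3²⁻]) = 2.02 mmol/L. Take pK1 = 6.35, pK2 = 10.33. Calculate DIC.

DIC = 2.16 mmol/L

CA = [HCO3⁻] + 2[CO3²⁻] = (α₁ + 2α₂)·DIC
At pH 7.49: [H⁺]/K1 = 10^-1.14 = 0.072444, K2/[H⁺] = 10^-2.84 = 0.0014454
α₁ = 1/(1 + 0.072444 + 0.0014454) = 1/1.0739 = 0.9312; α₂ = α₁·K2/[H⁺] = 0.001346
α₁ + 2α₂ = 0.9339
DIC = CA / (α₁ + 2α₂) = 2.02 / 0.9339 = 2.16 mmol/L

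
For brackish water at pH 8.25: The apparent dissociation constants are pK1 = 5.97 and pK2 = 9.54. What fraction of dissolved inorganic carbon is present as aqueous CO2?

α₀ = 1 / (1 + K1/[H⁺] + K1K2/[H⁺]²) = 1 / (1 + 10^+2.28 + 10^+0.99)
   = 1 / (1 + 190.55 + 9.7724) = 1/201.32 = 0.004967

α₀ = 0.00497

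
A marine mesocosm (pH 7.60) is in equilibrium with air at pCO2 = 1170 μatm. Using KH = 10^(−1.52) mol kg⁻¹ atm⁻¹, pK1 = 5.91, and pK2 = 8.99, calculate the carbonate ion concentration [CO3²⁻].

[CO2*] = KH · pCO2 = 10^(−1.52) × 1170×10^-6 = 3.533×10^-5 mol/kg
α₀ = 1/(1 + K1/[H⁺] + K1K2/[H⁺]²) = 1/(1 + 10^+1.69 + 10^+0.30) = 0.01924
DIC = [CO2*]/α₀ = 3.533×10^-5 / 0.01924 = 1.836 mmol/kg
[CO3²⁻] = α₂·DIC; α₂ = 0.03839, so [CO3²⁻] = 0.03839 × 1.836 = 0.0705 mmol/kg

[CO3²⁻] = 0.0705 mmol/kg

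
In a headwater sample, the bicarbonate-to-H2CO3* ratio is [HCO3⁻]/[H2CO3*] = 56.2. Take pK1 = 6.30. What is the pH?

From K1 = [H⁺][HCO3⁻]/[H2CO3*]:  pH = pK1 + log₁₀([HCO3⁻]/[H2CO3*])
log₁₀(56.2) = +1.750
pH = 6.30 + (+1.750) = 8.05

pH = 8.05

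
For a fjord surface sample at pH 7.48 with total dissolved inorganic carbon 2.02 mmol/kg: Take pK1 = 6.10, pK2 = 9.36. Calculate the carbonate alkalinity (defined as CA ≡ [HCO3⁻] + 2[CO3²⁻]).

CA = 1.97 mmol/kg

CA = [HCO3⁻] + 2[CO3²⁻] = (α₁ + 2α₂)·DIC
At pH 7.48: [H⁺]/K1 = 10^-1.38 = 0.041687, K2/[H⁺] = 10^-1.88 = 0.013183
α₁ = 1/(1 + 0.041687 + 0.013183) = 1/1.0549 = 0.9480; α₂ = α₁·K2/[H⁺] = 0.01250
α₁ + 2α₂ = 0.9730
CA = 0.9730 × 2.02 = 1.97 mmol/kg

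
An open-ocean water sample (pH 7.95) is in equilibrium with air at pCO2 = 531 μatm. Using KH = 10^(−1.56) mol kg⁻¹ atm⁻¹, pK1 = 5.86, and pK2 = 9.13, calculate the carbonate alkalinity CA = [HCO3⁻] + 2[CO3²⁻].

CA = 2.04 mmol/kg

[CO2*] = KH · pCO2 = 10^(−1.56) × 531×10^-6 = 1.462×10^-5 mol/kg
α₀ = 1/(1 + K1/[H⁺] + K1K2/[H⁺]²) = 1/(1 + 10^+2.09 + 10^+0.91) = 0.007567
DIC = [CO2*]/α₀ = 1.462×10^-5 / 0.007567 = 1.933 mmol/kg
CA = (α₁ + 2α₂)·DIC = (0.9309 + 2×0.06151) × 1.933 = 2.04 mmol/kg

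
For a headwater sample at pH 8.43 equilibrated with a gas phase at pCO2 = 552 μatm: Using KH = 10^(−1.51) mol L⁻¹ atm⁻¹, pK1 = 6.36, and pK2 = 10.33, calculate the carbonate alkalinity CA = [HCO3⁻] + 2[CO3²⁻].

CA = 2.05 mmol/L

[CO2*] = KH · pCO2 = 10^(−1.51) × 552×10^-6 = 1.706×10^-5 mol/L
α₀ = 1/(1 + K1/[H⁺] + K1K2/[H⁺]²) = 1/(1 + 10^+2.07 + 10^+0.17) = 0.008335
DIC = [CO2*]/α₀ = 1.706×10^-5 / 0.008335 = 2.046 mmol/L
CA = (α₁ + 2α₂)·DIC = (0.9793 + 2×0.01233) × 2.046 = 2.05 mmol/L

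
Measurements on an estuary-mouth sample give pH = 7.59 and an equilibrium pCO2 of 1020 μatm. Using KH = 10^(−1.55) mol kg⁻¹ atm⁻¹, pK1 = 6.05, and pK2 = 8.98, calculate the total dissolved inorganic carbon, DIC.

[CO2*] = KH · pCO2 = 10^(−1.55) × 1020×10^-6 = 2.875×10^-5 mol/kg
α₀ = 1/(1 + K1/[H⁺] + K1K2/[H⁺]²) = 1/(1 + 10^+1.54 + 10^+0.15) = 0.02696
DIC = [CO2*]/α₀ = 2.875×10^-5 / 0.02696 = 1.07 mmol/kg

DIC = 1.07 mmol/kg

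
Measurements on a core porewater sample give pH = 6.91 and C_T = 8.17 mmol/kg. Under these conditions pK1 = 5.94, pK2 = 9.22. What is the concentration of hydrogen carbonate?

α₁ = 1 / (1 + [H⁺]/K1 + K2/[H⁺]) = 1 / (1 + 10^-0.97 + 10^-2.31)
   = 1 / (1 + 0.10715 + 0.0048978) = 1/1.1120 = 0.8992
[HCO3⁻] = α₁ × DIC = 0.8992 × 8.17 = 7.35 mmol/kg

[HCO3⁻] = 7.35 mmol/kg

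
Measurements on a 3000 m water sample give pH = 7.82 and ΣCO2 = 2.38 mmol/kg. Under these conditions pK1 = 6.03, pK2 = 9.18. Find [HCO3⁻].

[HCO3⁻] = 2.25 mmol/kg

α₁ = 1 / (1 + [H⁺]/K1 + K2/[H⁺]) = 1 / (1 + 10^-1.79 + 10^-1.36)
   = 1 / (1 + 0.016218 + 0.043652) = 1/1.0599 = 0.9435
[HCO3⁻] = α₁ × DIC = 0.9435 × 2.38 = 2.25 mmol/kg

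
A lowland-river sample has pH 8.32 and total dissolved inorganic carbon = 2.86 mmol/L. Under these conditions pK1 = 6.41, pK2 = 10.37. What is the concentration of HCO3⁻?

[HCO3⁻] = 2.80 mmol/L

α₁ = 1 / (1 + [H⁺]/K1 + K2/[H⁺]) = 1 / (1 + 10^-1.91 + 10^-2.05)
   = 1 / (1 + 0.012303 + 0.0089125) = 1/1.0212 = 0.9792
[HCO3⁻] = α₁ × DIC = 0.9792 × 2.86 = 2.80 mmol/L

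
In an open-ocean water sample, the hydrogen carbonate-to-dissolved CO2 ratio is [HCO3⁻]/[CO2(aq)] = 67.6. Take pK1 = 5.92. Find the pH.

From K1 = [H⁺][HCO3⁻]/[CO2(aq)]:  pH = pK1 + log₁₀([HCO3⁻]/[CO2(aq)])
log₁₀(67.6) = +1.830
pH = 5.92 + (+1.830) = 7.75

pH = 7.75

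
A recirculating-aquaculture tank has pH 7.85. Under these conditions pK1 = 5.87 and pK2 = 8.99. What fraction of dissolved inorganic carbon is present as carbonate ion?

α₂ = 0.0669

α₂ = 1 / (1 + [H⁺]/K2 + [H⁺]²/(K1K2)) = 1 / (1 + 10^+1.14 + 10^-0.84)
   = 1 / (1 + 13.804 + 0.14454) = 1/14.948 = 0.06690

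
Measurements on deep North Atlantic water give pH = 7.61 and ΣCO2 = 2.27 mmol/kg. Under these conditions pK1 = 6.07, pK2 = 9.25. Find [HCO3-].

[HCO3⁻] = 2.16 mmol/kg

α₁ = 1 / (1 + [H⁺]/K1 + K2/[H⁺]) = 1 / (1 + 10^-1.54 + 10^-1.64)
   = 1 / (1 + 0.028840 + 0.022909) = 1/1.0517 = 0.9508
[HCO3⁻] = α₁ × DIC = 0.9508 × 2.27 = 2.16 mmol/kg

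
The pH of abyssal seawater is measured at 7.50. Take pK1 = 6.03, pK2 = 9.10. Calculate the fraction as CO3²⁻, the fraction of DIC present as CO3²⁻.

α₂ = 1 / (1 + [H⁺]/K2 + [H⁺]²/(K1K2)) = 1 / (1 + 10^+1.60 + 10^+0.13)
   = 1 / (1 + 39.811 + 1.3490) = 1/42.160 = 0.02372

α₂ = 0.0237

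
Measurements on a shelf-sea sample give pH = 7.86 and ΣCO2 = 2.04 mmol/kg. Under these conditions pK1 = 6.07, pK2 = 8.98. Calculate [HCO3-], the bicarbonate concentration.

α₁ = 1 / (1 + [H⁺]/K1 + K2/[H⁺]) = 1 / (1 + 10^-1.79 + 10^-1.12)
   = 1 / (1 + 0.016218 + 0.075858) = 1/1.0921 = 0.9157
[HCO3⁻] = α₁ × DIC = 0.9157 × 2.04 = 1.87 mmol/kg

[HCO3⁻] = 1.87 mmol/kg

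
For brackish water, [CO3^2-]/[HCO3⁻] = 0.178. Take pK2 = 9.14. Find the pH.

pH = 8.39

From K2 = [H⁺][CO3^2-]/[HCO3⁻]:  pH = pK2 + log₁₀([CO3^2-]/[HCO3⁻])
log₁₀(0.178) = -0.750
pH = 9.14 + (-0.750) = 8.39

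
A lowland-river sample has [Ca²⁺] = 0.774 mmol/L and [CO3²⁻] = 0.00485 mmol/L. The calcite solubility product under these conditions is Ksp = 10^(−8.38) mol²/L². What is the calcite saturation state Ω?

Ksp = 10^(−8.38) = 4.169×10^-9
Ω = [Ca²⁺][CO3²⁻]/Ksp = (0.774×10^-3)(0.00485×10^-3) / 4.169×10^-9 = 0.900

Ω = 0.900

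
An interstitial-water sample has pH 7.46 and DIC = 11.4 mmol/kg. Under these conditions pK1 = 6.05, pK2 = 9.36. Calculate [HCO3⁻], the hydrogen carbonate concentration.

α₁ = 1 / (1 + [H⁺]/K1 + K2/[H⁺]) = 1 / (1 + 10^-1.41 + 10^-1.90)
   = 1 / (1 + 0.038905 + 0.012589) = 1/1.0515 = 0.9510
[HCO3⁻] = α₁ × DIC = 0.9510 × 11.4 = 10.8 mmol/kg

[HCO3⁻] = 10.8 mmol/kg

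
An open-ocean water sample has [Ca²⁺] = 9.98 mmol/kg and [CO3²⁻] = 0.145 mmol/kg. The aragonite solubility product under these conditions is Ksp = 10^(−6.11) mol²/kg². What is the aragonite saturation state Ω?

Ω = 1.86

Ksp = 10^(−6.11) = 7.762×10^-7
Ω = [Ca²⁺][CO3²⁻]/Ksp = (9.98×10^-3)(0.145×10^-3) / 7.762×10^-7 = 1.86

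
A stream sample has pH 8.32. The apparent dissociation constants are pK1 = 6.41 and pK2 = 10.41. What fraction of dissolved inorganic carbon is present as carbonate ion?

α₂ = 1 / (1 + [H⁺]/K2 + [H⁺]²/(K1K2)) = 1 / (1 + 10^+2.09 + 10^+0.18)
   = 1 / (1 + 123.03 + 1.5136) = 1/125.54 = 0.007966

α₂ = 0.00797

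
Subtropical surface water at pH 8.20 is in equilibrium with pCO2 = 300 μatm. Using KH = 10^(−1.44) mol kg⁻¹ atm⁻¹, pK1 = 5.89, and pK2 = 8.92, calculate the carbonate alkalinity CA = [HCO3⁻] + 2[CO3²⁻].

CA = 3.07 mmol/kg

[CO2*] = KH · pCO2 = 10^(−1.44) × 300×10^-6 = 1.089×10^-5 mol/kg
α₀ = 1/(1 + K1/[H⁺] + K1K2/[H⁺]²) = 1/(1 + 10^+2.31 + 10^+1.59) = 0.004097
DIC = [CO2*]/α₀ = 1.089×10^-5 / 0.004097 = 2.659 mmol/kg
CA = (α₁ + 2α₂)·DIC = (0.8365 + 2×0.1594) × 2.659 = 3.07 mmol/kg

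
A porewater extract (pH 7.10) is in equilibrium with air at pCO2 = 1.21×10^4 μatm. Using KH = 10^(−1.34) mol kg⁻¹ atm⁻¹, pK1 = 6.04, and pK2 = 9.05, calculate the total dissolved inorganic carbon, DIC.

DIC = 6.97 mmol/kg

[CO2*] = KH · pCO2 = 10^(−1.34) × 1.21×10^4×10^-6 = 5.531×10^-4 mol/kg
α₀ = 1/(1 + K1/[H⁺] + K1K2/[H⁺]²) = 1/(1 + 10^+1.06 + 10^-0.89) = 0.07930
DIC = [CO2*]/α₀ = 5.531×10^-4 / 0.07930 = 6.97 mmol/kg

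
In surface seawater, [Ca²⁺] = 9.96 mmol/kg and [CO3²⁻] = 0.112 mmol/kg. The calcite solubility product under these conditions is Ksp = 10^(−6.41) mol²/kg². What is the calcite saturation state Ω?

Ω = 2.87

Ksp = 10^(−6.41) = 3.890×10^-7
Ω = [Ca²⁺][CO3²⁻]/Ksp = (9.96×10^-3)(0.112×10^-3) / 3.890×10^-7 = 2.87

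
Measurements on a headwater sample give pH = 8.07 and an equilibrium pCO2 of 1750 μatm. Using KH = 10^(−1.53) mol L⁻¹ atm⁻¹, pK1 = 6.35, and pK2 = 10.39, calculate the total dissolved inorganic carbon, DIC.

[CO2*] = KH · pCO2 = 10^(−1.53) × 1750×10^-6 = 5.165×10^-5 mol/L
α₀ = 1/(1 + K1/[H⁺] + K1K2/[H⁺]²) = 1/(1 + 10^+1.72 + 10^-0.60) = 0.01861
DIC = [CO2*]/α₀ = 5.165×10^-5 / 0.01861 = 2.78 mmol/L

DIC = 2.78 mmol/L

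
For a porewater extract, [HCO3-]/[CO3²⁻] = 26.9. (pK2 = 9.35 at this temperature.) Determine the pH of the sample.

From K2 = [H⁺][CO3²⁻]/[HCO3-]:  pH = pK2 − log₁₀([HCO3-]/[CO3²⁻])
log₁₀(26.9) = +1.430
pH = 9.35 − (+1.430) = 7.92

pH = 7.92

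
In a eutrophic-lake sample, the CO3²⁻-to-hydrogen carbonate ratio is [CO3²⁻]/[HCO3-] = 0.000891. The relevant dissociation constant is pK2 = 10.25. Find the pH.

From K2 = [H⁺][CO3²⁻]/[HCO3-]:  pH = pK2 + log₁₀([CO3²⁻]/[HCO3-])
log₁₀(0.000891) = -3.050
pH = 10.25 + (-3.050) = 7.20

pH = 7.20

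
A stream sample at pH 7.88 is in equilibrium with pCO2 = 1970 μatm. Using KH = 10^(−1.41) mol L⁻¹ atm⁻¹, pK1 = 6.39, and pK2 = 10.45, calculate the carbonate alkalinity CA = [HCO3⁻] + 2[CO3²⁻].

[CO2*] = KH · pCO2 = 10^(−1.41) × 1970×10^-6 = 7.664×10^-5 mol/L
α₀ = 1/(1 + K1/[H⁺] + K1K2/[H⁺]²) = 1/(1 + 10^+1.49 + 10^-1.08) = 0.03126
DIC = [CO2*]/α₀ = 7.664×10^-5 / 0.03126 = 2.451 mmol/L
CA = (α₁ + 2α₂)·DIC = (0.9661 + 2×0.002600) × 2.451 = 2.38 mmol/L

CA = 2.38 mmol/L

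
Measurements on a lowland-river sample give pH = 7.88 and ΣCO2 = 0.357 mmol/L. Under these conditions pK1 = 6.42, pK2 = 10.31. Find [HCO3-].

[HCO3⁻] = 0.344 mmol/L

α₁ = 1 / (1 + [H⁺]/K1 + K2/[H⁺]) = 1 / (1 + 10^-1.46 + 10^-2.43)
   = 1 / (1 + 0.034674 + 0.0037154) = 1/1.0384 = 0.9630
[HCO3⁻] = α₁ × DIC = 0.9630 × 0.357 = 0.344 mmol/L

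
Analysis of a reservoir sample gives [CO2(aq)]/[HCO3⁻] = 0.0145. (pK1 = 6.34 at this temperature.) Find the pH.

pH = 8.18

From K1 = [H⁺][HCO3⁻]/[CO2(aq)]:  pH = pK1 − log₁₀([CO2(aq)]/[HCO3⁻])
log₁₀(0.0145) = -1.839
pH = 6.34 − (-1.839) = 8.18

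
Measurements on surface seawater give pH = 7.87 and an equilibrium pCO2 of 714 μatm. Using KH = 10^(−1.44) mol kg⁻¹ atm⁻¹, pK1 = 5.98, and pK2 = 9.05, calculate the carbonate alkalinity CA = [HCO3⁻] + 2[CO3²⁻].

CA = 2.28 mmol/kg

[CO2*] = KH · pCO2 = 10^(−1.44) × 714×10^-6 = 2.592×10^-5 mol/kg
α₀ = 1/(1 + K1/[H⁺] + K1K2/[H⁺]²) = 1/(1 + 10^+1.89 + 10^+0.71) = 0.01194
DIC = [CO2*]/α₀ = 2.592×10^-5 / 0.01194 = 2.171 mmol/kg
CA = (α₁ + 2α₂)·DIC = (0.9268 + 2×0.06123) × 2.171 = 2.28 mmol/kg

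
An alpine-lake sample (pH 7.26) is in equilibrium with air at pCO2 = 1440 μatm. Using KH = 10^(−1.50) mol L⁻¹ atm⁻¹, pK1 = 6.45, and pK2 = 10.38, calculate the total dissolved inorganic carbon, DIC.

DIC = 0.340 mmol/L

[CO2*] = KH · pCO2 = 10^(−1.50) × 1440×10^-6 = 4.554×10^-5 mol/L
α₀ = 1/(1 + K1/[H⁺] + K1K2/[H⁺]²) = 1/(1 + 10^+0.81 + 10^-2.31) = 0.1340
DIC = [CO2*]/α₀ = 4.554×10^-5 / 0.1340 = 0.340 mmol/L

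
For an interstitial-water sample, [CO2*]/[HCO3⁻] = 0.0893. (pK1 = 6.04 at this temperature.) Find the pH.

From K1 = [H⁺][HCO3⁻]/[CO2*]:  pH = pK1 − log₁₀([CO2*]/[HCO3⁻])
log₁₀(0.0893) = -1.049
pH = 6.04 − (-1.049) = 7.09

pH = 7.09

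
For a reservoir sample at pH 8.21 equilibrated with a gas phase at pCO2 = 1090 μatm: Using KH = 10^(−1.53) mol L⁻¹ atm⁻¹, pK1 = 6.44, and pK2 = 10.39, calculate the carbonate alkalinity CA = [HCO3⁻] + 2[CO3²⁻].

[CO2*] = KH · pCO2 = 10^(−1.53) × 1090×10^-6 = 3.217×10^-5 mol/L
α₀ = 1/(1 + K1/[H⁺] + K1K2/[H⁺]²) = 1/(1 + 10^+1.77 + 10^-0.41) = 0.01659
DIC = [CO2*]/α₀ = 3.217×10^-5 / 0.01659 = 1.939 mmol/L
CA = (α₁ + 2α₂)·DIC = (0.9770 + 2×0.006455) × 1.939 = 1.92 mmol/L

CA = 1.92 mmol/L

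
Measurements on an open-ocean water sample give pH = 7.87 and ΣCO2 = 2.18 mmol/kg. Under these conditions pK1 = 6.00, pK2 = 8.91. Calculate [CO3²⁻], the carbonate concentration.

α₂ = 1 / (1 + [H⁺]/K2 + [H⁺]²/(K1K2)) = 1 / (1 + 10^+1.04 + 10^-0.83)
   = 1 / (1 + 10.965 + 0.14791) = 1/12.113 = 0.08256
[CO3²⁻] = α₂ × DIC = 0.08256 × 2.18 = 0.180 mmol/kg

[CO3²⁻] = 0.180 mmol/kg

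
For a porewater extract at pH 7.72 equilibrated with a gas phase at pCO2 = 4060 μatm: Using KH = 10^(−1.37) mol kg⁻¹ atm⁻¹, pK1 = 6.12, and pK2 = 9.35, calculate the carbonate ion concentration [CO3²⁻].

[CO3²⁻] = 0.162 mmol/kg

[CO2*] = KH · pCO2 = 10^(−1.37) × 4060×10^-6 = 1.732×10^-4 mol/kg
α₀ = 1/(1 + K1/[H⁺] + K1K2/[H⁺]²) = 1/(1 + 10^+1.60 + 10^-0.03) = 0.02396
DIC = [CO2*]/α₀ = 1.732×10^-4 / 0.02396 = 7.230 mmol/kg
[CO3²⁻] = α₂·DIC; α₂ = 0.02236, so [CO3²⁻] = 0.02236 × 7.230 = 0.162 mmol/kg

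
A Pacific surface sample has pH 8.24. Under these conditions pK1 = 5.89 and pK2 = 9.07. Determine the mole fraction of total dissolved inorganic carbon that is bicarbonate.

α₁ = 0.868

α₁ = 1 / (1 + [H⁺]/K1 + K2/[H⁺]) = 1 / (1 + 10^-2.35 + 10^-0.83)
   = 1 / (1 + 0.0044668 + 0.14791) = 1/1.1524 = 0.8678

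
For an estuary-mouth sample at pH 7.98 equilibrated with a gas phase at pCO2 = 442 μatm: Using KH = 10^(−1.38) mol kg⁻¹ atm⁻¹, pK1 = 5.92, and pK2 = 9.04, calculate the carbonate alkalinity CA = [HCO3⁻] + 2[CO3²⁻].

CA = 2.48 mmol/kg

[CO2*] = KH · pCO2 = 10^(−1.38) × 442×10^-6 = 1.843×10^-5 mol/kg
α₀ = 1/(1 + K1/[H⁺] + K1K2/[H⁺]²) = 1/(1 + 10^+2.06 + 10^+1.00) = 0.007948
DIC = [CO2*]/α₀ = 1.843×10^-5 / 0.007948 = 2.318 mmol/kg
CA = (α₁ + 2α₂)·DIC = (0.9126 + 2×0.07948) × 2.318 = 2.48 mmol/kg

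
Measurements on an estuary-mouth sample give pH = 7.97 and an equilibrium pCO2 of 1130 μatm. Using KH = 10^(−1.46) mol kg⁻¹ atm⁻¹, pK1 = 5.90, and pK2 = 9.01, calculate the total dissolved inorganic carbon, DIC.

DIC = 5.06 mmol/kg

[CO2*] = KH · pCO2 = 10^(−1.46) × 1130×10^-6 = 3.918×10^-5 mol/kg
α₀ = 1/(1 + K1/[H⁺] + K1K2/[H⁺]²) = 1/(1 + 10^+2.07 + 10^+1.03) = 0.007740
DIC = [CO2*]/α₀ = 3.918×10^-5 / 0.007740 = 5.06 mmol/kg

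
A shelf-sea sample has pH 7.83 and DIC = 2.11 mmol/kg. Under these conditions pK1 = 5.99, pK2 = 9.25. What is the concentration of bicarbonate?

[HCO3⁻] = 2.00 mmol/kg

α₁ = 1 / (1 + [H⁺]/K1 + K2/[H⁺]) = 1 / (1 + 10^-1.84 + 10^-1.42)
   = 1 / (1 + 0.014454 + 0.038019) = 1/1.0525 = 0.9501
[HCO3⁻] = α₁ × DIC = 0.9501 × 2.11 = 2.00 mmol/kg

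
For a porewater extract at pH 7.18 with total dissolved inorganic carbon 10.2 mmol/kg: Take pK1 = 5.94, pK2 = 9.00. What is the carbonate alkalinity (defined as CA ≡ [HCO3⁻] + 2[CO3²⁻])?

CA = [HCO3⁻] + 2[CO3²⁻] = (α₁ + 2α₂)·DIC
At pH 7.18: [H⁺]/K1 = 10^-1.24 = 0.057544, K2/[H⁺] = 10^-1.82 = 0.015136
α₁ = 1/(1 + 0.057544 + 0.015136) = 1/1.0727 = 0.9322; α₂ = α₁·K2/[H⁺] = 0.01411
α₁ + 2α₂ = 0.9605
CA = 0.9605 × 10.2 = 9.80 mmol/kg

CA = 9.80 mmol/kg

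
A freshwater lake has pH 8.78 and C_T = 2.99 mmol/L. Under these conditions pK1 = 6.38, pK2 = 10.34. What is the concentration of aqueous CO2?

α₀ = 1 / (1 + K1/[H⁺] + K1K2/[H⁺]²) = 1 / (1 + 10^+2.40 + 10^+0.84)
   = 1 / (1 + 251.19 + 6.9183) = 1/259.11 = 0.003859
[CO2*] = α₀ × DIC = 0.003859 × 2.99 = 0.0115 mmol/L = 11.5 μmol/L

[CO2*] = 11.5 μmol/L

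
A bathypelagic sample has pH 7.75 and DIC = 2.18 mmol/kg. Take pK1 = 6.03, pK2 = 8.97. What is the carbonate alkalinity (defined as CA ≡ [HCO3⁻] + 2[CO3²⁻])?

CA = [HCO3⁻] + 2[CO3²⁻] = (α₁ + 2α₂)·DIC
At pH 7.75: [H⁺]/K1 = 10^-1.72 = 0.019055, K2/[H⁺] = 10^-1.22 = 0.060256
α₁ = 1/(1 + 0.019055 + 0.060256) = 1/1.0793 = 0.9265; α₂ = α₁·K2/[H⁺] = 0.05583
α₁ + 2α₂ = 1.0382
CA = 1.0382 × 2.18 = 2.26 mmol/kg

CA = 2.26 mmol/kg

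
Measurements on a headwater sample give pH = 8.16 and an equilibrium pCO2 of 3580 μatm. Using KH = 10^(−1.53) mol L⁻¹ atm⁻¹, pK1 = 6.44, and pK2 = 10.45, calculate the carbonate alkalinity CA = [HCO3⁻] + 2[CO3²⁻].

[CO2*] = KH · pCO2 = 10^(−1.53) × 3580×10^-6 = 1.057×10^-4 mol/L
α₀ = 1/(1 + K1/[H⁺] + K1K2/[H⁺]²) = 1/(1 + 10^+1.72 + 10^-0.57) = 0.01860
DIC = [CO2*]/α₀ = 1.057×10^-4 / 0.01860 = 5.679 mmol/L
CA = (α₁ + 2α₂)·DIC = (0.9764 + 2×0.005008) × 5.679 = 5.60 mmol/L

CA = 5.60 mmol/L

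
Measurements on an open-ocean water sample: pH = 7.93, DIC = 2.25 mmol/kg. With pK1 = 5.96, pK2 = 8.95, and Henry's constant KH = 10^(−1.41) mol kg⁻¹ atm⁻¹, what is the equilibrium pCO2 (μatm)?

pCO2 = 560 μatm

α₀ = 1 / (1 + K1/[H⁺] + K1K2/[H⁺]²) = 1 / (1 + 10^+1.97 + 10^+0.95)
   = 1 / (1 + 93.325 + 8.9125) = 1/103.24 = 0.009686
[CO2*] = α₀ × DIC = 0.009686 × 2.25 = 0.02179 mmol/kg
pCO2 = [CO2*]/KH = 2.179×10^-5 / 3.890×10^-2 = 560 μatm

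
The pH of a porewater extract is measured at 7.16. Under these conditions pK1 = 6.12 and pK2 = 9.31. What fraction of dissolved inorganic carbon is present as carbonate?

α₂ = 0.00645

α₂ = 1 / (1 + [H⁺]/K2 + [H⁺]²/(K1K2)) = 1 / (1 + 10^+2.15 + 10^+1.11)
   = 1 / (1 + 141.25 + 12.882) = 1/155.14 = 0.006446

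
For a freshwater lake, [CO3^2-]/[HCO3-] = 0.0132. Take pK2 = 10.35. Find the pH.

From K2 = [H⁺][CO3^2-]/[HCO3-]:  pH = pK2 + log₁₀([CO3^2-]/[HCO3-])
log₁₀(0.0132) = -1.879
pH = 10.35 + (-1.879) = 8.47

pH = 8.47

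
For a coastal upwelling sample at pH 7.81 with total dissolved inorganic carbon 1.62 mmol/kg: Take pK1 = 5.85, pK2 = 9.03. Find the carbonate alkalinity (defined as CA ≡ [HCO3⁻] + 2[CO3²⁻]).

CA = 1.69 mmol/kg

CA = [HCO3⁻] + 2[CO3²⁻] = (α₁ + 2α₂)·DIC
At pH 7.81: [H⁺]/K1 = 10^-1.96 = 0.010965, K2/[H⁺] = 10^-1.22 = 0.060256
α₁ = 1/(1 + 0.010965 + 0.060256) = 1/1.0712 = 0.9335; α₂ = α₁·K2/[H⁺] = 0.05625
α₁ + 2α₂ = 1.0460
CA = 1.0460 × 1.62 = 1.69 mmol/kg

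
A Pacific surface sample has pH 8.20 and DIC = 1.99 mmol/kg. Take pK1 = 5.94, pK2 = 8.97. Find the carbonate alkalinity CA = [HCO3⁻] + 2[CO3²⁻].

CA = 2.27 mmol/kg

CA = [HCO3⁻] + 2[CO3²⁻] = (α₁ + 2α₂)·DIC
At pH 8.20: [H⁺]/K1 = 10^-2.26 = 0.0054954, K2/[H⁺] = 10^-0.77 = 0.16982
α₁ = 1/(1 + 0.0054954 + 0.16982) = 1/1.1753 = 0.8508; α₂ = α₁·K2/[H⁺] = 0.1445
α₁ + 2α₂ = 1.1398
CA = 1.1398 × 1.99 = 2.27 mmol/kg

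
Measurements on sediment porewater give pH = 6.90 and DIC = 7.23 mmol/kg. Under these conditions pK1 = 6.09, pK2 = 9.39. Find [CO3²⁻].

[CO3²⁻] = 0.0202 mmol/kg

α₂ = 1 / (1 + [H⁺]/K2 + [H⁺]²/(K1K2)) = 1 / (1 + 10^+2.49 + 10^+1.68)
   = 1 / (1 + 309.03 + 47.863) = 1/357.89 = 0.002794
[CO3²⁻] = α₂ × DIC = 0.002794 × 7.23 = 0.0202 mmol/kg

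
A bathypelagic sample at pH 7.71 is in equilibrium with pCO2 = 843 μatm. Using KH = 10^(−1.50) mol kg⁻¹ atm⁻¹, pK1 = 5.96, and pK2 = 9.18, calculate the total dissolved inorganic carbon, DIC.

DIC = 1.58 mmol/kg

[CO2*] = KH · pCO2 = 10^(−1.50) × 843×10^-6 = 2.666×10^-5 mol/kg
α₀ = 1/(1 + K1/[H⁺] + K1K2/[H⁺]²) = 1/(1 + 10^+1.75 + 10^+0.28) = 0.01691
DIC = [CO2*]/α₀ = 2.666×10^-5 / 0.01691 = 1.58 mmol/kg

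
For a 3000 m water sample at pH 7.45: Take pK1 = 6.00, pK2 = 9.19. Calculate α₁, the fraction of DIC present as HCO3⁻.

α₁ = 0.949

α₁ = 1 / (1 + [H⁺]/K1 + K2/[H⁺]) = 1 / (1 + 10^-1.45 + 10^-1.74)
   = 1 / (1 + 0.035481 + 0.018197) = 1/1.0537 = 0.9491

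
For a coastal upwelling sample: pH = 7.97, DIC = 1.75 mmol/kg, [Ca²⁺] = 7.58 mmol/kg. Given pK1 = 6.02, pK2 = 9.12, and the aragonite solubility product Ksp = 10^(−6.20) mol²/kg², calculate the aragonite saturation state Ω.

α₂ = 1 / (1 + [H⁺]/K2 + [H⁺]²/(K1K2)) = 1 / (1 + 10^+1.15 + 10^-0.80)
   = 1 / (1 + 14.125 + 0.15849) = 1/15.284 = 0.06543
[CO3²⁻] = α₂ × DIC = 0.06543 × 1.75 = 0.1145 mmol/kg
Ksp = 10^(−6.20) = 6.310×10^-7
Ω = [Ca²⁺][CO3²⁻]/Ksp = (7.58×10^-3)(1.145×10^-4) / 6.310×10^-7 = 1.38

Ω = 1.38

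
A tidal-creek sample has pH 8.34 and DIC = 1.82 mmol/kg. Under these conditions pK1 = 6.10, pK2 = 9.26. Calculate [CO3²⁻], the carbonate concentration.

α₂ = 1 / (1 + [H⁺]/K2 + [H⁺]²/(K1K2)) = 1 / (1 + 10^+0.92 + 10^-1.32)
   = 1 / (1 + 8.3176 + 0.047863) = 1/9.3655 = 0.1068
[CO3²⁻] = α₂ × DIC = 0.1068 × 1.82 = 0.194 mmol/kg

[CO3²⁻] = 0.194 mmol/kg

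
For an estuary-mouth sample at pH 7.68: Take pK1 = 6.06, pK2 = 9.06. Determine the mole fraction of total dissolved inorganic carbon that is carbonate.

α₂ = 0.0391

α₂ = 1 / (1 + [H⁺]/K2 + [H⁺]²/(K1K2)) = 1 / (1 + 10^+1.38 + 10^-0.24)
   = 1 / (1 + 23.988 + 0.57544) = 1/25.564 = 0.03912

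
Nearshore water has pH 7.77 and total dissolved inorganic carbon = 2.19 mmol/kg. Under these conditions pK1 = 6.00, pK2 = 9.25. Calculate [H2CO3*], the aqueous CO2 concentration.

[CO2*] = 0.0354 mmol/kg

α₀ = 1 / (1 + K1/[H⁺] + K1K2/[H⁺]²) = 1 / (1 + 10^+1.77 + 10^+0.29)
   = 1 / (1 + 58.884 + 1.9498) = 1/61.834 = 0.01617
[CO2*] = α₀ × DIC = 0.01617 × 2.19 = 0.0354 mmol/kg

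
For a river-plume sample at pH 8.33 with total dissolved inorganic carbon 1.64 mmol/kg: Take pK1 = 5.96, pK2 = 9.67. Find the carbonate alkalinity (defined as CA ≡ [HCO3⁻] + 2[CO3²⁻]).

CA = [HCO3⁻] + 2[CO3²⁻] = (α₁ + 2α₂)·DIC
At pH 8.33: [H⁺]/K1 = 10^-2.37 = 0.0042658, K2/[H⁺] = 10^-1.34 = 0.045709
α₁ = 1/(1 + 0.0042658 + 0.045709) = 1/1.0500 = 0.9524; α₂ = α₁·K2/[H⁺] = 0.04353
α₁ + 2α₂ = 1.0395
CA = 1.0395 × 1.64 = 1.70 mmol/kg

CA = 1.70 mmol/kg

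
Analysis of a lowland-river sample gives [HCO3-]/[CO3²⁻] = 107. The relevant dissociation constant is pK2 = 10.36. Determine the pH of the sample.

pH = 8.33

From K2 = [H⁺][CO3²⁻]/[HCO3-]:  pH = pK2 − log₁₀([HCO3-]/[CO3²⁻])
log₁₀(107) = +2.029
pH = 10.36 − (+2.029) = 8.33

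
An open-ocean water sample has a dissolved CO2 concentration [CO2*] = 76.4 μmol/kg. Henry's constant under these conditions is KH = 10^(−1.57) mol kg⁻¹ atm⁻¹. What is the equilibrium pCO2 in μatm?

pCO2 = 2840 μatm

KH = 10^(−1.57) = 2.692×10^-2 mol kg⁻¹ atm⁻¹
pCO2 = [CO2*]/KH = 76.4×10^-6 / 2.692×10^-2 = 2.84×10^-3 atm = 2840 μatm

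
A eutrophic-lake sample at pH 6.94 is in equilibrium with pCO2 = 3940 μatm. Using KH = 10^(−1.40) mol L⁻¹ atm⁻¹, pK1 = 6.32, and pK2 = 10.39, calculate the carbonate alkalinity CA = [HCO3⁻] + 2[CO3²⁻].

[CO2*] = KH · pCO2 = 10^(−1.40) × 3940×10^-6 = 1.569×10^-4 mol/L
α₀ = 1/(1 + K1/[H⁺] + K1K2/[H⁺]²) = 1/(1 + 10^+0.62 + 10^-2.83) = 0.1934
DIC = [CO2*]/α₀ = 1.569×10^-4 / 0.1934 = 0.8110 mmol/L
CA = (α₁ + 2α₂)·DIC = (0.8063 + 2×0.0002861) × 0.8110 = 0.654 mmol/L

CA = 0.654 mmol/L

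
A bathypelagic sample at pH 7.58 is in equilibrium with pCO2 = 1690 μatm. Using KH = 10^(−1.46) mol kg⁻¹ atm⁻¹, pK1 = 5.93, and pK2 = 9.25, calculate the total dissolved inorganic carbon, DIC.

DIC = 2.73 mmol/kg

[CO2*] = KH · pCO2 = 10^(−1.46) × 1690×10^-6 = 5.860×10^-5 mol/kg
α₀ = 1/(1 + K1/[H⁺] + K1K2/[H⁺]²) = 1/(1 + 10^+1.65 + 10^-0.02) = 0.02145
DIC = [CO2*]/α₀ = 5.860×10^-5 / 0.02145 = 2.73 mmol/kg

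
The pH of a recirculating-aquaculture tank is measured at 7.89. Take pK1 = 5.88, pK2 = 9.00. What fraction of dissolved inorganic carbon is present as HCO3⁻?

α₁ = 0.920

α₁ = 1 / (1 + [H⁺]/K1 + K2/[H⁺]) = 1 / (1 + 10^-2.01 + 10^-1.11)
   = 1 / (1 + 0.0097724 + 0.077625) = 1/1.0874 = 0.9196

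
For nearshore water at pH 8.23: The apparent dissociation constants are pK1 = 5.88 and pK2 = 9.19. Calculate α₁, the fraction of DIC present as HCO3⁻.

α₁ = 0.898

α₁ = 1 / (1 + [H⁺]/K1 + K2/[H⁺]) = 1 / (1 + 10^-2.35 + 10^-0.96)
   = 1 / (1 + 0.0044668 + 0.10965) = 1/1.1141 = 0.8976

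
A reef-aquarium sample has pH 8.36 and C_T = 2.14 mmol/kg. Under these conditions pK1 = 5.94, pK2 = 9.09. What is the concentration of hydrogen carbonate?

α₁ = 1 / (1 + [H⁺]/K1 + K2/[H⁺]) = 1 / (1 + 10^-2.42 + 10^-0.73)
   = 1 / (1 + 0.0038019 + 0.18621) = 1/1.1900 = 0.8403
[HCO3⁻] = α₁ × DIC = 0.8403 × 2.14 = 1.80 mmol/kg

[HCO3⁻] = 1.80 mmol/kg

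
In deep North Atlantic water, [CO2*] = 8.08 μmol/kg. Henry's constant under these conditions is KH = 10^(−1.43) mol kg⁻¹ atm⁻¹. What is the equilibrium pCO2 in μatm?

KH = 10^(−1.43) = 3.715×10^-2 mol kg⁻¹ atm⁻¹
pCO2 = [CO2*]/KH = 8.08×10^-6 / 3.715×10^-2 = 2.17×10^-4 atm = 217 μatm

pCO2 = 217 μatm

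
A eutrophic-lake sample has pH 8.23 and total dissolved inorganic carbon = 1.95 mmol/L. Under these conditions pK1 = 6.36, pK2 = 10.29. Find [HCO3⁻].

[HCO3⁻] = 1.91 mmol/L

α₁ = 1 / (1 + [H⁺]/K1 + K2/[H⁺]) = 1 / (1 + 10^-1.87 + 10^-2.06)
   = 1 / (1 + 0.013490 + 0.0087096) = 1/1.0222 = 0.9783
[HCO3⁻] = α₁ × DIC = 0.9783 × 1.95 = 1.91 mmol/L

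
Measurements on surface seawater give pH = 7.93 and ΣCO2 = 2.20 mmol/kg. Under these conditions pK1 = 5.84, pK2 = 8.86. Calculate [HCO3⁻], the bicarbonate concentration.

[HCO3⁻] = 1.95 mmol/kg

α₁ = 1 / (1 + [H⁺]/K1 + K2/[H⁺]) = 1 / (1 + 10^-2.09 + 10^-0.93)
   = 1 / (1 + 0.0081283 + 0.11749) = 1/1.1256 = 0.8884
[HCO3⁻] = α₁ × DIC = 0.8884 × 2.20 = 1.95 mmol/kg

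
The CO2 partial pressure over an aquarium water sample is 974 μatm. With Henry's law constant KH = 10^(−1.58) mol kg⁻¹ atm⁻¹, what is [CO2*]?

KH = 10^(−1.58) = 2.630×10^-2 mol kg⁻¹ atm⁻¹
[CO2*] = KH · pCO2 = 2.630×10^-2 × 974×10^-6 atm = 2.56×10^-5 mol/kg

[CO2*] = 25.6 μmol/kg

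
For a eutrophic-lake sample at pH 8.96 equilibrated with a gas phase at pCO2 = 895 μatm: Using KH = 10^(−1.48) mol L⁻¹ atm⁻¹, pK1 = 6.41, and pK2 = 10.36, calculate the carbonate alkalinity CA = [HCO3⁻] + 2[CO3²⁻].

[CO2*] = KH · pCO2 = 10^(−1.48) × 895×10^-6 = 2.964×10^-5 mol/L
α₀ = 1/(1 + K1/[H⁺] + K1K2/[H⁺]²) = 1/(1 + 10^+2.55 + 10^+1.15) = 0.002703
DIC = [CO2*]/α₀ = 2.964×10^-5 / 0.002703 = 10.96 mmol/L
CA = (α₁ + 2α₂)·DIC = (0.9591 + 2×0.03818) × 10.96 = 11.4 mmol/L

CA = 11.4 mmol/L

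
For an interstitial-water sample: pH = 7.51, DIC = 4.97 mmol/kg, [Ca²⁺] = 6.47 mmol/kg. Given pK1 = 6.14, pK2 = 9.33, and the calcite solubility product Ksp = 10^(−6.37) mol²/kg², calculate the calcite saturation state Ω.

α₂ = 1 / (1 + [H⁺]/K2 + [H⁺]²/(K1K2)) = 1 / (1 + 10^+1.82 + 10^+0.45)
   = 1 / (1 + 66.069 + 2.8184) = 1/69.888 = 0.01431
[CO3²⁻] = α₂ × DIC = 0.01431 × 4.97 = 0.07111 mmol/kg
Ksp = 10^(−6.37) = 4.266×10^-7
Ω = [Ca²⁺][CO3²⁻]/Ksp = (6.47×10^-3)(7.111×10^-5) / 4.266×10^-7 = 1.08

Ω = 1.08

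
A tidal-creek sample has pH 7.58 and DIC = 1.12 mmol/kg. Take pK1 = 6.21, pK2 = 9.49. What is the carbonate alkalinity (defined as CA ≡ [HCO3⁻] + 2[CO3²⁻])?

CA = 1.09 mmol/kg

CA = [HCO3⁻] + 2[CO3²⁻] = (α₁ + 2α₂)·DIC
At pH 7.58: [H⁺]/K1 = 10^-1.37 = 0.042658, K2/[H⁺] = 10^-1.91 = 0.012303
α₁ = 1/(1 + 0.042658 + 0.012303) = 1/1.0550 = 0.9479; α₂ = α₁·K2/[H⁺] = 0.01166
α₁ + 2α₂ = 0.9712
CA = 0.9712 × 1.12 = 1.09 mmol/kg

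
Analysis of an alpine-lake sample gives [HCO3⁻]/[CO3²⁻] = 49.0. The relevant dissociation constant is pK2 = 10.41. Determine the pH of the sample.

pH = 8.72

From K2 = [H⁺][CO3²⁻]/[HCO3⁻]:  pH = pK2 − log₁₀([HCO3⁻]/[CO3²⁻])
log₁₀(49.0) = +1.690
pH = 10.41 − (+1.690) = 8.72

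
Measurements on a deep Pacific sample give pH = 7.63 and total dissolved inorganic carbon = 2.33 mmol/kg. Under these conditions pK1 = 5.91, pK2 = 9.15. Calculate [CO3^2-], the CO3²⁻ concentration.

α₂ = 1 / (1 + [H⁺]/K2 + [H⁺]²/(K1K2)) = 1 / (1 + 10^+1.52 + 10^-0.20)
   = 1 / (1 + 33.113 + 0.63096) = 1/34.744 = 0.02878
[CO3²⁻] = α₂ × DIC = 0.02878 × 2.33 = 0.0671 mmol/kg

[CO3²⁻] = 0.0671 mmol/kg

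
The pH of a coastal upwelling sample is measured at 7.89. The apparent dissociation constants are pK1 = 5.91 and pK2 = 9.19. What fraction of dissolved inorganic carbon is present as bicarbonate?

α₁ = 0.943

α₁ = 1 / (1 + [H⁺]/K1 + K2/[H⁺]) = 1 / (1 + 10^-1.98 + 10^-1.30)
   = 1 / (1 + 0.010471 + 0.050119) = 1/1.0606 = 0.9429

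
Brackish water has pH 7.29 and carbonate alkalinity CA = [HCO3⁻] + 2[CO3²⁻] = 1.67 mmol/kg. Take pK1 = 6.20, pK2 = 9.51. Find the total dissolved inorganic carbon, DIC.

CA = [HCO3⁻] + 2[CO3²⁻] = (α₁ + 2α₂)·DIC
At pH 7.29: [H⁺]/K1 = 10^-1.09 = 0.081283, K2/[H⁺] = 10^-2.22 = 0.0060256
α₁ = 1/(1 + 0.081283 + 0.0060256) = 1/1.0873 = 0.9197; α₂ = α₁·K2/[H⁺] = 0.005542
α₁ + 2α₂ = 0.9308
DIC = CA / (α₁ + 2α₂) = 1.67 / 0.9308 = 1.79 mmol/kg

DIC = 1.79 mmol/kg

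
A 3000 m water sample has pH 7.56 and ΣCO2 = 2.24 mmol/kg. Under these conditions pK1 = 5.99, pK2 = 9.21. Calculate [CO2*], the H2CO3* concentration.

[CO2*] = 0.0575 mmol/kg

α₀ = 1 / (1 + K1/[H⁺] + K1K2/[H⁺]²) = 1 / (1 + 10^+1.57 + 10^-0.08)
   = 1 / (1 + 37.154 + 0.83176) = 1/38.985 = 0.02565
[CO2*] = α₀ × DIC = 0.02565 × 2.24 = 0.0575 mmol/kg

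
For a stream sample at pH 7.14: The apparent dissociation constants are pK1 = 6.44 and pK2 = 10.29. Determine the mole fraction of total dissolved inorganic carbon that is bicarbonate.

α₁ = 0.833

α₁ = 1 / (1 + [H⁺]/K1 + K2/[H⁺]) = 1 / (1 + 10^-0.70 + 10^-3.15)
   = 1 / (1 + 0.19953 + 0.00070795) = 1/1.2002 = 0.8332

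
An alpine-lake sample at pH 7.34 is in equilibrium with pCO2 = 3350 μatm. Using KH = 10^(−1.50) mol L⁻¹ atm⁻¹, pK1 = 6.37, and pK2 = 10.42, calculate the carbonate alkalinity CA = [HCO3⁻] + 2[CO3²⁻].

CA = 0.990 mmol/L

[CO2*] = KH · pCO2 = 10^(−1.50) × 3350×10^-6 = 1.059×10^-4 mol/L
α₀ = 1/(1 + K1/[H⁺] + K1K2/[H⁺]²) = 1/(1 + 10^+0.97 + 10^-2.11) = 0.09671
DIC = [CO2*]/α₀ = 1.059×10^-4 / 0.09671 = 1.095 mmol/L
CA = (α₁ + 2α₂)·DIC = (0.9025 + 2×0.0007507) × 1.095 = 0.990 mmol/L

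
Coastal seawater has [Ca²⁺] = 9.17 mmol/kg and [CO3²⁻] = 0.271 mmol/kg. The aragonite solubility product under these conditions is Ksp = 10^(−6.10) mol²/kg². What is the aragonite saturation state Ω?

Ω = 3.13

Ksp = 10^(−6.10) = 7.943×10^-7
Ω = [Ca²⁺][CO3²⁻]/Ksp = (9.17×10^-3)(0.271×10^-3) / 7.943×10^-7 = 3.13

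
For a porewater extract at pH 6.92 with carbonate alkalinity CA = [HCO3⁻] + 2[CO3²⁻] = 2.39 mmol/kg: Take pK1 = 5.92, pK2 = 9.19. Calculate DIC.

CA = [HCO3⁻] + 2[CO3²⁻] = (α₁ + 2α₂)·DIC
At pH 6.92: [H⁺]/K1 = 10^-1.00 = 0.10000, K2/[H⁺] = 10^-2.27 = 0.0053703
α₁ = 1/(1 + 0.10000 + 0.0053703) = 1/1.1054 = 0.9047; α₂ = α₁·K2/[H⁺] = 0.004858
α₁ + 2α₂ = 0.9144
DIC = CA / (α₁ + 2α₂) = 2.39 / 0.9144 = 2.61 mmol/kg

DIC = 2.61 mmol/kg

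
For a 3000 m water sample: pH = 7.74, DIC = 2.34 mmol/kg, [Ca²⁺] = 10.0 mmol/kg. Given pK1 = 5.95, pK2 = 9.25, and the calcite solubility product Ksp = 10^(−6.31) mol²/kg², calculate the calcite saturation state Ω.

α₂ = 1 / (1 + [H⁺]/K2 + [H⁺]²/(K1K2)) = 1 / (1 + 10^+1.51 + 10^-0.28)
   = 1 / (1 + 32.359 + 0.52481) = 1/33.884 = 0.02951
[CO3²⁻] = α₂ × DIC = 0.02951 × 2.34 = 0.06906 mmol/kg
Ksp = 10^(−6.31) = 4.898×10^-7
Ω = [Ca²⁺][CO3²⁻]/Ksp = (10.0×10^-3)(6.906×10^-5) / 4.898×10^-7 = 1.41

Ω = 1.41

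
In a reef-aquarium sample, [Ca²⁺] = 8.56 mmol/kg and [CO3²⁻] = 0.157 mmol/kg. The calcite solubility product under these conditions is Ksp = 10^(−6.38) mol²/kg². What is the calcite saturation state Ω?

Ω = 3.22

Ksp = 10^(−6.38) = 4.169×10^-7
Ω = [Ca²⁺][CO3²⁻]/Ksp = (8.56×10^-3)(0.157×10^-3) / 4.169×10^-7 = 3.22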